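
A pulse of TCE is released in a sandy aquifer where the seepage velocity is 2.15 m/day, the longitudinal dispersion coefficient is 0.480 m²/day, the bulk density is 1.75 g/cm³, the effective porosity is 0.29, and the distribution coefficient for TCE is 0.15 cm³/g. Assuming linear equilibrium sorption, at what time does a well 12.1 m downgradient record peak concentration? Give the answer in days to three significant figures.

Retardation factor R = 1 + ρ_b·K_d/n = 1 + 1.75 × 0.15/0.29 = 1.905.
Sorption retards both mechanisms: v_R = v/R = 1.129 m/day, D_R = D/R = 0.2520 m²/day.
Peak time from v_R²t² + 2D_R t − x² = 0: t = (√(D_R² + v_R²x²) − D_R)/v_R².
√(D_R² + v_R²x²) = √(0.2520² + 1.129² × 12.1²) = 13.66; v_R² = 1.275.
t = (13.66 − 0.2520)/1.275 = 10.5 days.

10.5 days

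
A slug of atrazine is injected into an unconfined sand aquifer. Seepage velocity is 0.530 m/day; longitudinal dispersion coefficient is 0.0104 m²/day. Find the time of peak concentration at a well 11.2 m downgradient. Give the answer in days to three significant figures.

For the 1D instantaneous-source solution, setting ∂C/∂t = 0 at fixed x gives v²t² + 2Dt − x² = 0, so t = (√(D² + v²x²) − D)/v².
√(D² + v²x²) = √(0.0104² + 0.530² × 11.2²) = 5.936; v² = 0.2809.
t = (5.936 − 0.0104)/0.2809 = 21.1 days (vs. the pure-advection estimate x/v = 21.1 d).

21.1 days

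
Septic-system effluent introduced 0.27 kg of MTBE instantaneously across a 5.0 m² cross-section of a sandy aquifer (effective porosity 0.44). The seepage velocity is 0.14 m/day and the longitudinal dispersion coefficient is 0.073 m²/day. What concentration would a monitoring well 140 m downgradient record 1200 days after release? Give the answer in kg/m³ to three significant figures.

For an instantaneous plane source, C(x,t) = M/(n_e·A·√(4πDt)) · exp(−(x−vt)²/(4Dt)), with n_e·A the pore (flow) area.
Plume center vt = 0.14 × 1200 = 168 m, so the well at 140 m is 28 m upgradient of the peak.
√(4πDt) = 33.18 m, giving peak height M/(n_e·A·√(4πDt)) = 0.27/(0.44 × 5.0 × 33.18) = 0.003699 kg/m³.
(x−vt)²/(4Dt) = (-28)²/(4 × 0.073 × 1200) = 2.237; exp(−2.237) = 0.1068.
C = 0.003699 × 0.1068 = 0.000395 kg/m³.

0.000395 kg/m³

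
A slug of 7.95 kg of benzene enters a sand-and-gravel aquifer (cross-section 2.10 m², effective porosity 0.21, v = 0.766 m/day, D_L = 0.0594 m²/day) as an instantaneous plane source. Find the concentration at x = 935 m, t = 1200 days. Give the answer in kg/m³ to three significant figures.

0.251 kg/m³

For an instantaneous plane source, C(x,t) = M/(n_e·A·√(4πDt)) · exp(−(x−vt)²/(4Dt)), with n_e·A the pore (flow) area.
Plume center vt = 0.766 × 1200 = 919.2 m, so the well at 935 m is 15.8 m downgradient of the peak.
√(4πDt) = 29.93 m, giving peak height M/(n_e·A·√(4πDt)) = 7.95/(0.21 × 2.10 × 29.93) = 0.6023 kg/m³.
(x−vt)²/(4Dt) = (15.8)²/(4 × 0.0594 × 1200) = 0.8756; exp(−0.8756) = 0.4166.
C = 0.6023 × 0.4166 = 0.251 kg/m³.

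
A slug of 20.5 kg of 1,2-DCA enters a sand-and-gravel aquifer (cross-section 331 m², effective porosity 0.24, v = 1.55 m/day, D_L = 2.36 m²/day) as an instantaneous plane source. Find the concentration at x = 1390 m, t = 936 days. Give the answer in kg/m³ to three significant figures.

For an instantaneous plane source, C(x,t) = M/(n_e·A·√(4πDt)) · exp(−(x−vt)²/(4Dt)), with n_e·A the pore (flow) area.
Plume center vt = 1.55 × 936 = 1450.8 m, so the well at 1390 m is 60.8 m upgradient of the peak.
√(4πDt) = 166.6 m, giving peak height M/(n_e·A·√(4πDt)) = 20.5/(0.24 × 331 × 166.6) = 0.001549 kg/m³.
(x−vt)²/(4Dt) = (-60.8)²/(4 × 2.36 × 936) = 0.4184; exp(−0.4184) = 0.6581.
C = 0.001549 × 0.6581 = 0.00102 kg/m³.

0.00102 kg/m³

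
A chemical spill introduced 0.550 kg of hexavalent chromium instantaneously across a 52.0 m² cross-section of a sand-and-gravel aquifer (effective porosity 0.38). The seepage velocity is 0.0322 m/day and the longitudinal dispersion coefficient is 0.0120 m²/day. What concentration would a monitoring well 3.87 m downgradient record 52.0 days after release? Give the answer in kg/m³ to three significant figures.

For an instantaneous plane source, C(x,t) = M/(n_e·A·√(4πDt)) · exp(−(x−vt)²/(4Dt)), with n_e·A the pore (flow) area.
Plume center vt = 0.0322 × 52.0 = 1.6744 m, so the well at 3.87 m is 2.1956 m downgradient of the peak.
√(4πDt) = 2.800 m, giving peak height M/(n_e·A·√(4πDt)) = 0.550/(0.38 × 52.0 × 2.800) = 0.009941 kg/m³.
(x−vt)²/(4Dt) = (2.1956)²/(4 × 0.0120 × 52.0) = 1.931; exp(−1.931) = 0.1450.
C = 0.009941 × 0.1450 = 0.00144 kg/m³.

0.00144 kg/m³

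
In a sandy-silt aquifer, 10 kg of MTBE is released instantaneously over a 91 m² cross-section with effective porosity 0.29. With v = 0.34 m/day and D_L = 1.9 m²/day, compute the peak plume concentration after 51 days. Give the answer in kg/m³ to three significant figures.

The peak of an instantaneous 1D plume sits at x = vt; there the Gaussian factor is 1 and C_max = M/(n_e·A·√(4πDt)), where n_e·A is the pore area the mass is dissolved in.
√(4πDt) = √(4π × 1.9 × 51) = 34.90 m, so C_max = 10/(0.29 × 91 × 34.90) = 0.0109 kg/m³.

0.0109 kg/m³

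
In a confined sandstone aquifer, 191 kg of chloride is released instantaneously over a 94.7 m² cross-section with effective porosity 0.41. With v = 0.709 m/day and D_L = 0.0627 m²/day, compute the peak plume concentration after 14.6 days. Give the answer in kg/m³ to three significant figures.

The peak of an instantaneous 1D plume sits at x = vt; there the Gaussian factor is 1 and C_max = M/(n_e·A·√(4πDt)), where n_e·A is the pore area the mass is dissolved in.
√(4πDt) = √(4π × 0.0627 × 14.6) = 3.392 m, so C_max = 191/(0.41 × 94.7 × 3.392) = 1.45 kg/m³.

1.45 kg/m³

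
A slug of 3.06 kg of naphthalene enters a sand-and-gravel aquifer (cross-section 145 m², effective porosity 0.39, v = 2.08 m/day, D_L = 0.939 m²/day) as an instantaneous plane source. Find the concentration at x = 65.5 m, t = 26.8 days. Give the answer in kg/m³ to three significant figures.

0.00118 kg/m³

For an instantaneous plane source, C(x,t) = M/(n_e·A·√(4πDt)) · exp(−(x−vt)²/(4Dt)), with n_e·A the pore (flow) area.
Plume center vt = 2.08 × 26.8 = 55.744 m, so the well at 65.5 m is 9.756 m downgradient of the peak.
√(4πDt) = 17.78 m, giving peak height M/(n_e·A·√(4πDt)) = 3.06/(0.39 × 145 × 17.78) = 0.003043 kg/m³.
(x−vt)²/(4Dt) = (9.756)²/(4 × 0.939 × 26.8) = 0.9455; exp(−0.9455) = 0.3885.
C = 0.003043 × 0.3885 = 0.00118 kg/m³.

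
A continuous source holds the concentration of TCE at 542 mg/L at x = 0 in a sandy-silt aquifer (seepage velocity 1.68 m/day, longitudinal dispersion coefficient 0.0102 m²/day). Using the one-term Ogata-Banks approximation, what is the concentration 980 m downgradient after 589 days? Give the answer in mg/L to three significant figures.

For a continuous step input, C/C₀ ≈ ½·erfc((x−vt)/(2√(Dt))).
vt = 1.68 × 589 = 989.52 m and 2√(Dt) = 2√(0.0102 × 589) = 4.902 m.
Argument (x−vt)/(2√(Dt)) = (980 − 989.52)/4.902 = -1.942; ½·erfc(-1.942) = 0.9970.
C = 542 × 0.9970 = 540 mg/L.

540 mg/L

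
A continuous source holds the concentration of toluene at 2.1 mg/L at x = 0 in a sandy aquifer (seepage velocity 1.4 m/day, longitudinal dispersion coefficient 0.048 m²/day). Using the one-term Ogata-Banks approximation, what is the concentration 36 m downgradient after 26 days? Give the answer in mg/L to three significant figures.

For a continuous step input, C/C₀ ≈ ½·erfc((x−vt)/(2√(Dt))).
vt = 1.4 × 26 = 36.4 m and 2√(Dt) = 2√(0.048 × 26) = 2.234 m.
Argument (x−vt)/(2√(Dt)) = (36 − 36.4)/2.234 = -0.1791; ½·erfc(-0.1791) = 0.6000.
C = 2.1 × 0.6000 = 1.26 mg/L.

1.26 mg/L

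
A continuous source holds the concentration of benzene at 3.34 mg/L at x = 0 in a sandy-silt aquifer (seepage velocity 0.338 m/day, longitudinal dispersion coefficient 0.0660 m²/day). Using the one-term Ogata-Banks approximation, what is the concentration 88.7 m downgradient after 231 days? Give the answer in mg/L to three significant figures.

0.0909 mg/L

For a continuous step input, C/C₀ ≈ ½·erfc((x−vt)/(2√(Dt))).
vt = 0.338 × 231 = 78.078 m and 2√(Dt) = 2√(0.0660 × 231) = 7.809 m.
Argument (x−vt)/(2√(Dt)) = (88.7 − 78.078)/7.809 = 1.360; ½·erfc(1.360) = 0.02722.
C = 3.34 × 0.02722 = 0.0909 mg/L.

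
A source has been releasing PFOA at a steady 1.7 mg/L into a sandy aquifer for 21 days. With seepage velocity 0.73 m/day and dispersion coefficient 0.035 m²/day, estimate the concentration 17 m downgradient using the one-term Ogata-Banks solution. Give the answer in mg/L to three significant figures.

For a continuous step input, C/C₀ ≈ ½·erfc((x−vt)/(2√(Dt))).
vt = 0.73 × 21 = 15.33 m and 2√(Dt) = 2√(0.035 × 21) = 1.715 m.
Argument (x−vt)/(2√(Dt)) = (17 − 15.33)/1.715 = 0.9738; ½·erfc(0.9738) = 0.08423.
C = 1.7 × 0.08423 = 0.143 mg/L.

0.143 mg/L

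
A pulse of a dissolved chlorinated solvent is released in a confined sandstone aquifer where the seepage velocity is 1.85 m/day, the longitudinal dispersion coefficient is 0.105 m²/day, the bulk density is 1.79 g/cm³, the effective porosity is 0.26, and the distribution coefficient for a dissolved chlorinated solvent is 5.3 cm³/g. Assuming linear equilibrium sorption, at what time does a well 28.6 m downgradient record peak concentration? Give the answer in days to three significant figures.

578 days

Retardation factor R = 1 + ρ_b·K_d/n = 1 + 1.79 × 5.3/0.26 = 37.49.
Sorption retards both mechanisms: v_R = v/R = 0.04935 m/day, D_R = D/R = 0.002801 m²/day.
Peak time from v_R²t² + 2D_R t − x² = 0: t = (√(D_R² + v_R²x²) − D_R)/v_R².
√(D_R² + v_R²x²) = √(0.002801² + 0.04935² × 28.6²) = 1.411; v_R² = 0.002435.
t = (1.411 − 0.002801)/0.002435 = 578 days.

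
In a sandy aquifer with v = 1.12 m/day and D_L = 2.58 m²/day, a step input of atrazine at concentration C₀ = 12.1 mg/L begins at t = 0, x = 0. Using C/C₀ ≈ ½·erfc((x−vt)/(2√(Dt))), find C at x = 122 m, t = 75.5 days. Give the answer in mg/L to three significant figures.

For a continuous step input, C/C₀ ≈ ½·erfc((x−vt)/(2√(Dt))).
vt = 1.12 × 75.5 = 84.56 m and 2√(Dt) = 2√(2.58 × 75.5) = 27.91 m.
Argument (x−vt)/(2√(Dt)) = (122 − 84.56)/27.91 = 1.341; ½·erfc(1.341) = 0.02895.
C = 12.1 × 0.02895 = 0.350 mg/L.

0.350 mg/L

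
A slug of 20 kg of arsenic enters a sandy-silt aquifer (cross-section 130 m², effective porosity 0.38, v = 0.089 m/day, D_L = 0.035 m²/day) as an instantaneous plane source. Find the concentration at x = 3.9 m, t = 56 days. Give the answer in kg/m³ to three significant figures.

0.0702 kg/m³

For an instantaneous plane source, C(x,t) = M/(n_e·A·√(4πDt)) · exp(−(x−vt)²/(4Dt)), with n_e·A the pore (flow) area.
Plume center vt = 0.089 × 56 = 4.984 m, so the well at 3.9 m is 1.084 m upgradient of the peak.
√(4πDt) = 4.963 m, giving peak height M/(n_e·A·√(4πDt)) = 20/(0.38 × 130 × 4.963) = 0.08158 kg/m³.
(x−vt)²/(4Dt) = (-1.084)²/(4 × 0.035 × 56) = 0.1499; exp(−0.1499) = 0.8608.
C = 0.08158 × 0.8608 = 0.0702 kg/m³.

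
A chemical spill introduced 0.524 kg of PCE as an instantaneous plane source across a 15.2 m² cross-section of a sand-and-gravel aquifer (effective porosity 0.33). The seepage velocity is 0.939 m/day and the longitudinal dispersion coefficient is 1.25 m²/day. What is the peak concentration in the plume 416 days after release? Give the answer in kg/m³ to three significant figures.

The peak of an instantaneous 1D plume sits at x = vt; there the Gaussian factor is 1 and C_max = M/(n_e·A·√(4πDt)), where n_e·A is the pore area the mass is dissolved in.
√(4πDt) = √(4π × 1.25 × 416) = 80.84 m, so C_max = 0.524/(0.33 × 15.2 × 80.84) = 0.00129 kg/m³.

0.00129 kg/m³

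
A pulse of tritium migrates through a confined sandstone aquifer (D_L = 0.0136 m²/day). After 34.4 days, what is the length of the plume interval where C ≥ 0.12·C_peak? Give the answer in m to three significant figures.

3.98 m

The plume is Gaussian with σ = √(2Dt) = √(2 × 0.0136 × 34.4) = 0.9673 m.
C/C_peak = exp(−Δx²/(2σ²)) = 0.12 ⇒ Δx = σ·√(−2 ln 0.12) = 0.9673 × 2.059 = 1.992 m.
Width = 2Δx = 3.98 m.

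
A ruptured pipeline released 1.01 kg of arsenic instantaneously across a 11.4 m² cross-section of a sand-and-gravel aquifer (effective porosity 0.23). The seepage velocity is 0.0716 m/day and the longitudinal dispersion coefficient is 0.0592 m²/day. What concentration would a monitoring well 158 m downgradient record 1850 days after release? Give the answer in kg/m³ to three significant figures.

For an instantaneous plane source, C(x,t) = M/(n_e·A·√(4πDt)) · exp(−(x−vt)²/(4Dt)), with n_e·A the pore (flow) area.
Plume center vt = 0.0716 × 1850 = 132.46 m, so the well at 158 m is 25.54 m downgradient of the peak.
√(4πDt) = 37.10 m, giving peak height M/(n_e·A·√(4πDt)) = 1.01/(0.23 × 11.4 × 37.10) = 0.01038 kg/m³.
(x−vt)²/(4Dt) = (25.54)²/(4 × 0.0592 × 1850) = 1.489; exp(−1.489) = 0.2256.
C = 0.01038 × 0.2256 = 0.00234 kg/m³.

0.00234 kg/m³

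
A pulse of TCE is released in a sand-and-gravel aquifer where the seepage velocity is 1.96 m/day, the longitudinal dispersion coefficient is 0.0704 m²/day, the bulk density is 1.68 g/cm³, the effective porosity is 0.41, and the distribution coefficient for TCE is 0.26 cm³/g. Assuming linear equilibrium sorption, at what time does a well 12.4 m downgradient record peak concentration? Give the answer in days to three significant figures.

13.0 days

Retardation factor R = 1 + ρ_b·K_d/n = 1 + 1.68 × 0.26/0.41 = 2.065.
Sorption retards both mechanisms: v_R = v/R = 0.9492 m/day, D_R = D/R = 0.03409 m²/day.
Peak time from v_R²t² + 2D_R t − x² = 0: t = (√(D_R² + v_R²x²) − D_R)/v_R².
√(D_R² + v_R²x²) = √(0.03409² + 0.9492² × 12.4²) = 11.77; v_R² = 0.9010.
t = (11.77 − 0.03409)/0.9010 = 13.0 days.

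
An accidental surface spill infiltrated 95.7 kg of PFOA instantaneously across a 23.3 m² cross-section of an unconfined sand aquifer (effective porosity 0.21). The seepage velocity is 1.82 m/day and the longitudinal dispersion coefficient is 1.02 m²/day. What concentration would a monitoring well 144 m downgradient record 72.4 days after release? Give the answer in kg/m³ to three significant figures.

For an instantaneous plane source, C(x,t) = M/(n_e·A·√(4πDt)) · exp(−(x−vt)²/(4Dt)), with n_e·A the pore (flow) area.
Plume center vt = 1.82 × 72.4 = 131.768 m, so the well at 144 m is 12.232 m downgradient of the peak.
√(4πDt) = 30.46 m, giving peak height M/(n_e·A·√(4πDt)) = 95.7/(0.21 × 23.3 × 30.46) = 0.6421 kg/m³.
(x−vt)²/(4Dt) = (12.232)²/(4 × 1.02 × 72.4) = 0.5065; exp(−0.5065) = 0.6026.
C = 0.6421 × 0.6026 = 0.387 kg/m³.

0.387 kg/m³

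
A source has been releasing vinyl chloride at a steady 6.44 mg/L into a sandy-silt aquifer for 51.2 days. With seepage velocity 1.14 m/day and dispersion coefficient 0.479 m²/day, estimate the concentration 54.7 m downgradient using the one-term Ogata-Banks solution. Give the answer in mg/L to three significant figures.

4.51 mg/L

For a continuous step input, C/C₀ ≈ ½·erfc((x−vt)/(2√(Dt))).
vt = 1.14 × 51.2 = 58.368 m and 2√(Dt) = 2√(0.479 × 51.2) = 9.905 m.
Argument (x−vt)/(2√(Dt)) = (54.7 − 58.368)/9.905 = -0.3703; ½·erfc(-0.3703) = 0.6998.
C = 6.44 × 0.6998 = 4.51 mg/L.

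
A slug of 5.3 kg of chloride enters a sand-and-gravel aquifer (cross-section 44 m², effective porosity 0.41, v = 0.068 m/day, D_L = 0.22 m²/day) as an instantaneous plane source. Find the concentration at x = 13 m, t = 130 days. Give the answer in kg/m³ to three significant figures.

For an instantaneous plane source, C(x,t) = M/(n_e·A·√(4πDt)) · exp(−(x−vt)²/(4Dt)), with n_e·A the pore (flow) area.
Plume center vt = 0.068 × 130 = 8.84 m, so the well at 13 m is 4.16 m downgradient of the peak.
√(4πDt) = 18.96 m, giving peak height M/(n_e·A·√(4πDt)) = 5.3/(0.41 × 44 × 18.96) = 0.01550 kg/m³.
(x−vt)²/(4Dt) = (4.16)²/(4 × 0.22 × 130) = 0.1513; exp(−0.1513) = 0.8596.
C = 0.01550 × 0.8596 = 0.0133 kg/m³.

0.0133 kg/m³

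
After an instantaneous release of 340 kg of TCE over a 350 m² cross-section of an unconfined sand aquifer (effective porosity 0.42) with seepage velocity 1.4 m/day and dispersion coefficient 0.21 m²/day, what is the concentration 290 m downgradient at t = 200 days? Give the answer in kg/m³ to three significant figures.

For an instantaneous plane source, C(x,t) = M/(n_e·A·√(4πDt)) · exp(−(x−vt)²/(4Dt)), with n_e·A the pore (flow) area.
Plume center vt = 1.4 × 200 = 280 m, so the well at 290 m is 10 m downgradient of the peak.
√(4πDt) = 22.97 m, giving peak height M/(n_e·A·√(4πDt)) = 340/(0.42 × 350 × 22.97) = 0.1007 kg/m³.
(x−vt)²/(4Dt) = (10)²/(4 × 0.21 × 200) = 0.5952; exp(−0.5952) = 0.5515.
C = 0.1007 × 0.5515 = 0.0555 kg/m³.

0.0555 kg/m³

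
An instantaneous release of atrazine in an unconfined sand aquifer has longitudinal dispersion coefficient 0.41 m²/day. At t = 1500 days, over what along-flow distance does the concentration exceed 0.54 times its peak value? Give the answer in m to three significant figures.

The plume is Gaussian with σ = √(2Dt) = √(2 × 0.41 × 1500) = 35.07 m.
C/C_peak = exp(−Δx²/(2σ²)) = 0.54 ⇒ Δx = σ·√(−2 ln 0.54) = 35.07 × 1.110 = 38.93 m.
Width = 2Δx = 77.9 m.

77.9 m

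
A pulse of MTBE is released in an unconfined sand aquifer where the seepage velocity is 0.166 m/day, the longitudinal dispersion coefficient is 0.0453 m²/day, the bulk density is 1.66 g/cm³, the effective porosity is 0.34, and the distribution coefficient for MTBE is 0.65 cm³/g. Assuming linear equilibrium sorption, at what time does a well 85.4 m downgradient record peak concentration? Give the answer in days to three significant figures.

2140 days

Retardation factor R = 1 + ρ_b·K_d/n = 1 + 1.66 × 0.65/0.34 = 4.174.
Sorption retards both mechanisms: v_R = v/R = 0.03977 m/day, D_R = D/R = 0.01085 m²/day.
Peak time from v_R²t² + 2D_R t − x² = 0: t = (√(D_R² + v_R²x²) − D_R)/v_R².
√(D_R² + v_R²x²) = √(0.01085² + 0.03977² × 85.4²) = 3.396; v_R² = 0.001582.
t = (3.396 − 0.01085)/0.001582 = 2140 days.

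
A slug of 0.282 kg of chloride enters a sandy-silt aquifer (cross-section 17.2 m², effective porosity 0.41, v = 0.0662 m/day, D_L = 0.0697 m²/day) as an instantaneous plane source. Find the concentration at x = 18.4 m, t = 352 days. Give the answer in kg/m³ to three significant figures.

0.00178 kg/m³

For an instantaneous plane source, C(x,t) = M/(n_e·A·√(4πDt)) · exp(−(x−vt)²/(4Dt)), with n_e·A the pore (flow) area.
Plume center vt = 0.0662 × 352 = 23.3024 m, so the well at 18.4 m is 4.9024 m upgradient of the peak.
√(4πDt) = 17.56 m, giving peak height M/(n_e·A·√(4πDt)) = 0.282/(0.41 × 17.2 × 17.56) = 0.002277 kg/m³.
(x−vt)²/(4Dt) = (-4.9024)²/(4 × 0.0697 × 352) = 0.2449; exp(−0.2449) = 0.7828.
C = 0.002277 × 0.7828 = 0.00178 kg/m³.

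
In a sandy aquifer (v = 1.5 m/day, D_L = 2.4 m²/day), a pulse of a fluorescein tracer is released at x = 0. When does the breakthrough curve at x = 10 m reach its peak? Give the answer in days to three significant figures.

5.68 days

For the 1D instantaneous-source solution, setting ∂C/∂t = 0 at fixed x gives v²t² + 2Dt − x² = 0, so t = (√(D² + v²x²) − D)/v².
√(D² + v²x²) = √(2.4² + 1.5² × 10²) = 15.19; v² = 2.25.
t = (15.19 − 2.4)/2.25 = 5.68 days (vs. the pure-advection estimate x/v = 6.67 d).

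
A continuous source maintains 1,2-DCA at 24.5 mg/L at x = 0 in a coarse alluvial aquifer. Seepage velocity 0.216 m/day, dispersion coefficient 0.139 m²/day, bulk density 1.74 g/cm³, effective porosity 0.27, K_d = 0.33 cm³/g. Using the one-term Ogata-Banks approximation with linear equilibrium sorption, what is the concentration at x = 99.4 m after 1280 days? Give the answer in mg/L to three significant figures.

3.72 mg/L

Retardation factor R = 1 + ρ_b·K_d/n = 1 + 1.74 × 0.33/0.27 = 3.127.
Sorption retards both mechanisms: v_R = v/R = 0.06908 m/day, D_R = D/R = 0.04445 m²/day.
v_R·t = 0.06908 × 1280 = 88.4224 m; 2√(D_R t) = 15.09 m; argument = (99.4 − 88.4224)/15.09 = 0.7275.
C = C₀ × ½·erfc(0.7275) = 24.5 × 0.1518 = 3.72 mg/L.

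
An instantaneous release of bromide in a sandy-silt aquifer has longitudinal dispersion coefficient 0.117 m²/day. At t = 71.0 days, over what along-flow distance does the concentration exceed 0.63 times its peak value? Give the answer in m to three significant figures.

The plume is Gaussian with σ = √(2Dt) = √(2 × 0.117 × 71.0) = 4.076 m.
C/C_peak = exp(−Δx²/(2σ²)) = 0.63 ⇒ Δx = σ·√(−2 ln 0.63) = 4.076 × 0.9613 = 3.918 m.
Width = 2Δx = 7.84 m.

7.84 m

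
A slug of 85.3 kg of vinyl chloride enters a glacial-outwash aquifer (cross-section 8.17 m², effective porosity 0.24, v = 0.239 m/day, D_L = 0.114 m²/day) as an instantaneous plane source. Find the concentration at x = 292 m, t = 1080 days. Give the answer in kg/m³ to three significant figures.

0.108 kg/m³

For an instantaneous plane source, C(x,t) = M/(n_e·A·√(4πDt)) · exp(−(x−vt)²/(4Dt)), with n_e·A the pore (flow) area.
Plume center vt = 0.239 × 1080 = 258.12 m, so the well at 292 m is 33.88 m downgradient of the peak.
√(4πDt) = 39.33 m, giving peak height M/(n_e·A·√(4πDt)) = 85.3/(0.24 × 8.17 × 39.33) = 1.106 kg/m³.
(x−vt)²/(4Dt) = (33.88)²/(4 × 0.114 × 1080) = 2.331; exp(−2.331) = 0.09720.
C = 1.106 × 0.09720 = 0.108 kg/m³.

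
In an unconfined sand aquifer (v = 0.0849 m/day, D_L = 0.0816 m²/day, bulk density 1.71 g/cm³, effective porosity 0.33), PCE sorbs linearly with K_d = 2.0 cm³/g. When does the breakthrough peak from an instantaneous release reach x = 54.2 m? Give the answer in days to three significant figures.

7130 days

Retardation factor R = 1 + ρ_b·K_d/n = 1 + 1.71 × 2.0/0.33 = 11.36.
Sorption retards both mechanisms: v_R = v/R = 0.007474 m/day, D_R = D/R = 0.007183 m²/day.
Peak time from v_R²t² + 2D_R t − x² = 0: t = (√(D_R² + v_R²x²) − D_R)/v_R².
√(D_R² + v_R²x²) = √(0.007183² + 0.007474² × 54.2²) = 0.4052; v_R² = 5.586e-05.
t = (0.4052 − 0.007183)/5.586e-05 = 7130 days.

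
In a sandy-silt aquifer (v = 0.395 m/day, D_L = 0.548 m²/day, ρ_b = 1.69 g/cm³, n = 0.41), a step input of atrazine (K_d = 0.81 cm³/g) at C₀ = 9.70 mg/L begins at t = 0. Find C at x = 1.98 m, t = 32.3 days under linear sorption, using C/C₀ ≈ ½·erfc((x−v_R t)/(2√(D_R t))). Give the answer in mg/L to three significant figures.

Retardation factor R = 1 + ρ_b·K_d/n = 1 + 1.69 × 0.81/0.41 = 4.339.
Sorption retards both mechanisms: v_R = v/R = 0.09103 m/day, D_R = D/R = 0.1263 m²/day.
v_R·t = 0.09103 × 32.3 = 2.940269 m; 2√(D_R t) = 4.040 m; argument = (1.98 − 2.940269)/4.040 = -0.2377.
C = C₀ × ½·erfc(-0.2377) = 9.70 × 0.6316 = 6.13 mg/L.

6.13 mg/L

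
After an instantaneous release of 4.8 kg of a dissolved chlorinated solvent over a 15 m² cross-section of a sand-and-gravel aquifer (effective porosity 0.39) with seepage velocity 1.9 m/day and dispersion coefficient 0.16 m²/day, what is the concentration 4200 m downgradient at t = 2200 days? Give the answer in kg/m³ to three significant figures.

For an instantaneous plane source, C(x,t) = M/(n_e·A·√(4πDt)) · exp(−(x−vt)²/(4Dt)), with n_e·A the pore (flow) area.
Plume center vt = 1.9 × 2200 = 4180 m, so the well at 4200 m is 20 m downgradient of the peak.
√(4πDt) = 66.51 m, giving peak height M/(n_e·A·√(4πDt)) = 4.8/(0.39 × 15 × 66.51) = 0.01234 kg/m³.
(x−vt)²/(4Dt) = (20)²/(4 × 0.16 × 2200) = 0.2841; exp(−0.2841) = 0.7527.
C = 0.01234 × 0.7527 = 0.00929 kg/m³.

0.00929 kg/m³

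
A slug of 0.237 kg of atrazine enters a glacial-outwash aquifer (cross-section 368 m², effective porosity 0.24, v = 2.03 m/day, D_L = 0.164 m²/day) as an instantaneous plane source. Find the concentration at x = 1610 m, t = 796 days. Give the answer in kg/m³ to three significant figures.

6.20e-05 kg/m³

For an instantaneous plane source, C(x,t) = M/(n_e·A·√(4πDt)) · exp(−(x−vt)²/(4Dt)), with n_e·A the pore (flow) area.
Plume center vt = 2.03 × 796 = 1615.88 m, so the well at 1610 m is 5.88 m upgradient of the peak.
√(4πDt) = 40.50 m, giving peak height M/(n_e·A·√(4πDt)) = 0.237/(0.24 × 368 × 40.50) = 6.626e-05 kg/m³.
(x−vt)²/(4Dt) = (-5.88)²/(4 × 0.164 × 796) = 0.06621; exp(−0.06621) = 0.9359.
C = 6.626e-05 × 0.9359 = 6.20e-05 kg/m³.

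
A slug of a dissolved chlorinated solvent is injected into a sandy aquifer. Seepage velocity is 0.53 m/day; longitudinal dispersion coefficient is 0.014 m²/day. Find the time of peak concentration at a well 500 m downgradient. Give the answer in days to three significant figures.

For the 1D instantaneous-source solution, setting ∂C/∂t = 0 at fixed x gives v²t² + 2Dt − x² = 0, so t = (√(D² + v²x²) − D)/v².
√(D² + v²x²) = √(0.014² + 0.53² × 500²) = 265.0; v² = 0.2809.
t = (265.0 − 0.014)/0.2809 = 943 days (vs. the pure-advection estimate x/v = 943 d).

943 days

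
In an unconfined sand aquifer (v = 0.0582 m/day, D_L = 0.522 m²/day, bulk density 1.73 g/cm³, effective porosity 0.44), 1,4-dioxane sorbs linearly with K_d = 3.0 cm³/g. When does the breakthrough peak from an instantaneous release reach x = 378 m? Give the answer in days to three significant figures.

81200 days

Retardation factor R = 1 + ρ_b·K_d/n = 1 + 1.73 × 3.0/0.44 = 12.80.
Sorption retards both mechanisms: v_R = v/R = 0.004547 m/day, D_R = D/R = 0.04078 m²/day.
Peak time from v_R²t² + 2D_R t − x² = 0: t = (√(D_R² + v_R²x²) − D_R)/v_R².
√(D_R² + v_R²x²) = √(0.04078² + 0.004547² × 378²) = 1.719; v_R² = 2.068e-05.
t = (1.719 − 0.04078)/2.068e-05 = 81200 days.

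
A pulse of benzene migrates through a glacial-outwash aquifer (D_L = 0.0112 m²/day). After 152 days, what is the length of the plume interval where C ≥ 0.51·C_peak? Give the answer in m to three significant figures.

The plume is Gaussian with σ = √(2Dt) = √(2 × 0.0112 × 152) = 1.845 m.
C/C_peak = exp(−Δx²/(2σ²)) = 0.51 ⇒ Δx = σ·√(−2 ln 0.51) = 1.845 × 1.160 = 2.140 m.
Width = 2Δx = 4.28 m.

4.28 m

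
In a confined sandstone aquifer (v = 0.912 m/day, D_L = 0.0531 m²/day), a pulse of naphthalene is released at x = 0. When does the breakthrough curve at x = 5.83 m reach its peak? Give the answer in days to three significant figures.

6.33 days

For the 1D instantaneous-source solution, setting ∂C/∂t = 0 at fixed x gives v²t² + 2Dt − x² = 0, so t = (√(D² + v²x²) − D)/v².
√(D² + v²x²) = √(0.0531² + 0.912² × 5.83²) = 5.317; v² = 0.831744.
t = (5.317 − 0.0531)/0.831744 = 6.33 days (vs. the pure-advection estimate x/v = 6.39 d).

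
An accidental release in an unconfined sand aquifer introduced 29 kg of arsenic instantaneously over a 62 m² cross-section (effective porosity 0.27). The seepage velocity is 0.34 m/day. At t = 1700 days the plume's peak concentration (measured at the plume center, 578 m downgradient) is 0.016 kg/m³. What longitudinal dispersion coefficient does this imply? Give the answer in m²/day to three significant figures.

At the plume center C_max = M/(n_e·A·√(4πDt)), so D = M²/(4πt·(n_e·A·C_max)²).
n_e·A·C_max = 0.27 × 62 × 0.016 = 0.2678 kg/m.
D = 29²/(4π × 1700 × 0.2678²) = 0.549 m²/day.

0.549 m²/day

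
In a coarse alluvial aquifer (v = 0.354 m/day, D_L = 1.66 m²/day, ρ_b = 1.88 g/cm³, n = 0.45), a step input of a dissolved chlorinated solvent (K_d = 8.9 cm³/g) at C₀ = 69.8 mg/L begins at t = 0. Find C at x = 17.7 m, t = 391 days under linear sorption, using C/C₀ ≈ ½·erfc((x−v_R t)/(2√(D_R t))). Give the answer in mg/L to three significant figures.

0.551 mg/L

Retardation factor R = 1 + ρ_b·K_d/n = 1 + 1.88 × 8.9/0.45 = 38.18.
Sorption retards both mechanisms: v_R = v/R = 0.009272 m/day, D_R = D/R = 0.04348 m²/day.
v_R·t = 0.009272 × 391 = 3.625352 m; 2√(D_R t) = 8.246 m; argument = (17.7 − 3.625352)/8.246 = 1.707.
C = C₀ × ½·erfc(1.707) = 69.8 × 0.007888 = 0.551 mg/L.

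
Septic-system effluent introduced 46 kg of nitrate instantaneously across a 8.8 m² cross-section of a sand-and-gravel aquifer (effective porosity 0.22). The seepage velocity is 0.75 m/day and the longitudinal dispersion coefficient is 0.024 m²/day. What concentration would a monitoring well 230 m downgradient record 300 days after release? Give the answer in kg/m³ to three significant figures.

For an instantaneous plane source, C(x,t) = M/(n_e·A·√(4πDt)) · exp(−(x−vt)²/(4Dt)), with n_e·A the pore (flow) area.
Plume center vt = 0.75 × 300 = 225 m, so the well at 230 m is 5 m downgradient of the peak.
√(4πDt) = 9.512 m, giving peak height M/(n_e·A·√(4πDt)) = 46/(0.22 × 8.8 × 9.512) = 2.498 kg/m³.
(x−vt)²/(4Dt) = (5)²/(4 × 0.024 × 300) = 0.8681; exp(−0.8681) = 0.4197.
C = 2.498 × 0.4197 = 1.05 kg/m³.

1.05 kg/m³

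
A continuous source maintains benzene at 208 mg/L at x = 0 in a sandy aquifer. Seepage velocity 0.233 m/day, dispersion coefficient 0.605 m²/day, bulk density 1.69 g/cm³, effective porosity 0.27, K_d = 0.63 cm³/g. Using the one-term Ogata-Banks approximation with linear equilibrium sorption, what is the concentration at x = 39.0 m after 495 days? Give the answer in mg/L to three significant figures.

Retardation factor R = 1 + ρ_b·K_d/n = 1 + 1.69 × 0.63/0.27 = 4.943.
Sorption retards both mechanisms: v_R = v/R = 0.04714 m/day, D_R = D/R = 0.1224 m²/day.
v_R·t = 0.04714 × 495 = 23.3343 m; 2√(D_R t) = 15.57 m; argument = (39.0 − 23.3343)/15.57 = 1.006.
C = C₀ × ½·erfc(1.006) = 208 × 0.07741 = 16.1 mg/L.

16.1 mg/L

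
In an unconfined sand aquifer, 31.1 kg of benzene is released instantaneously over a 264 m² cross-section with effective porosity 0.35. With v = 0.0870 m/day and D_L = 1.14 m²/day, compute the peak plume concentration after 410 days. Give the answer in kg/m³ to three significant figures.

The peak of an instantaneous 1D plume sits at x = vt; there the Gaussian factor is 1 and C_max = M/(n_e·A·√(4πDt)), where n_e·A is the pore area the mass is dissolved in.
√(4πDt) = √(4π × 1.14 × 410) = 76.64 m, so C_max = 31.1/(0.35 × 264 × 76.64) = 0.00439 kg/m³.

0.00439 kg/m³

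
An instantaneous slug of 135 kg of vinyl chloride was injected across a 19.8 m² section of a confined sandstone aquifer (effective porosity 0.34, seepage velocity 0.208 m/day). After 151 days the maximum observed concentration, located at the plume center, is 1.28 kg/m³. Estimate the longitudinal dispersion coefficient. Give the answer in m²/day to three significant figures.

At the plume center C_max = M/(n_e·A·√(4πDt)), so D = M²/(4πt·(n_e·A·C_max)²).
n_e·A·C_max = 0.34 × 19.8 × 1.28 = 8.617 kg/m.
D = 135²/(4π × 151 × 8.617²) = 0.129 m²/day.

0.129 m²/day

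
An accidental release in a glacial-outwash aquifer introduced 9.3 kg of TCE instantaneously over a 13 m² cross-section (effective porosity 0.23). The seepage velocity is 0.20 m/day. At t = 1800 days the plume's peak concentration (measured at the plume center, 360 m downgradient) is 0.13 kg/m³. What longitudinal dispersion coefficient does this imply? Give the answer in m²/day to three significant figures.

At the plume center C_max = M/(n_e·A·√(4πDt)), so D = M²/(4πt·(n_e·A·C_max)²).
n_e·A·C_max = 0.23 × 13 × 0.13 = 0.3887 kg/m.
D = 9.3²/(4π × 1800 × 0.3887²) = 0.0253 m²/day.

0.0253 m²/day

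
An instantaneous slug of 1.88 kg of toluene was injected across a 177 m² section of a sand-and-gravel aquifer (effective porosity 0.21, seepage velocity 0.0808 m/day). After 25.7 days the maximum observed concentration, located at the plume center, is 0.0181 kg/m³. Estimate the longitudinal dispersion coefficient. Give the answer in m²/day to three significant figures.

At the plume center C_max = M/(n_e·A·√(4πDt)), so D = M²/(4πt·(n_e·A·C_max)²).
n_e·A·C_max = 0.21 × 177 × 0.0181 = 0.6728 kg/m.
D = 1.88²/(4π × 25.7 × 0.6728²) = 0.0242 m²/day.

0.0242 m²/day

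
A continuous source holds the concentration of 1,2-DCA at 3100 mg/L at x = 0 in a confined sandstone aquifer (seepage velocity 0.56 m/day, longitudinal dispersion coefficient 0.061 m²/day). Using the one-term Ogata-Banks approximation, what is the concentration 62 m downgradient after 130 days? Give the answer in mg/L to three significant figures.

3090 mg/L

For a continuous step input, C/C₀ ≈ ½·erfc((x−vt)/(2√(Dt))).
vt = 0.56 × 130 = 72.8 m and 2√(Dt) = 2√(0.061 × 130) = 5.632 m.
Argument (x−vt)/(2√(Dt)) = (62 − 72.8)/5.632 = -1.918; ½·erfc(-1.918) = 0.9967.
C = 3100 × 0.9967 = 3090 mg/L.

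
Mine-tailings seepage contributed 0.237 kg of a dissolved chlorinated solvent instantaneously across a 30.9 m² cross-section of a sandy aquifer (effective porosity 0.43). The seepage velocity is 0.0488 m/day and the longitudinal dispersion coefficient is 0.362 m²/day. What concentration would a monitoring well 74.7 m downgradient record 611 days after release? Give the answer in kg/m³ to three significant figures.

For an instantaneous plane source, C(x,t) = M/(n_e·A·√(4πDt)) · exp(−(x−vt)²/(4Dt)), with n_e·A the pore (flow) area.
Plume center vt = 0.0488 × 611 = 29.8168 m, so the well at 74.7 m is 44.8832 m downgradient of the peak.
√(4πDt) = 52.72 m, giving peak height M/(n_e·A·√(4πDt)) = 0.237/(0.43 × 30.9 × 52.72) = 0.0003383 kg/m³.
(x−vt)²/(4Dt) = (44.8832)²/(4 × 0.362 × 611) = 2.277; exp(−2.277) = 0.1026.
C = 0.0003383 × 0.1026 = 3.47e-05 kg/m³.

3.47e-05 kg/m³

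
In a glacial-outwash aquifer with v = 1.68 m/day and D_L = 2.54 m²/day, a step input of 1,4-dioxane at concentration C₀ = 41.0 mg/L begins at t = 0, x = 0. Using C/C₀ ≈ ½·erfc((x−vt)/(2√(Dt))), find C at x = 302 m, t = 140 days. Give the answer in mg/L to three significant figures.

For a continuous step input, C/C₀ ≈ ½·erfc((x−vt)/(2√(Dt))).
vt = 1.68 × 140 = 235.2 m and 2√(Dt) = 2√(2.54 × 140) = 37.71 m.
Argument (x−vt)/(2√(Dt)) = (302 − 235.2)/37.71 = 1.771; ½·erfc(1.771) = 0.006130.
C = 41.0 × 0.006130 = 0.251 mg/L.

0.251 mg/L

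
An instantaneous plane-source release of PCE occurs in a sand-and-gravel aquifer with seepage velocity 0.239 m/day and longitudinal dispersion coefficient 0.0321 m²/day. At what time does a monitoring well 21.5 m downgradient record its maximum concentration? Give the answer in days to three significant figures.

89.4 days

For the 1D instantaneous-source solution, setting ∂C/∂t = 0 at fixed x gives v²t² + 2Dt − x² = 0, so t = (√(D² + v²x²) − D)/v².
√(D² + v²x²) = √(0.0321² + 0.239² × 21.5²) = 5.139; v² = 0.057121.
t = (5.139 − 0.0321)/0.057121 = 89.4 days (vs. the pure-advection estimate x/v = 90.0 d).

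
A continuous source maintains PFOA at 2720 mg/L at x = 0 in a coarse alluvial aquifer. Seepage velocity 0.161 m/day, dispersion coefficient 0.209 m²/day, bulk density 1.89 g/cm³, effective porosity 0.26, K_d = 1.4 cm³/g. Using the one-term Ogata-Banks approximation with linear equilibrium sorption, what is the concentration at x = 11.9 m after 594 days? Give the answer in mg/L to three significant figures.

Retardation factor R = 1 + ρ_b·K_d/n = 1 + 1.89 × 1.4/0.26 = 11.18.
Sorption retards both mechanisms: v_R = v/R = 0.01440 m/day, D_R = D/R = 0.01869 m²/day.
v_R·t = 0.01440 × 594 = 8.5536 m; 2√(D_R t) = 6.664 m; argument = (11.9 − 8.5536)/6.664 = 0.5022.
C = C₀ × ½·erfc(0.5022) = 2720 × 0.2388 = 650 mg/L.

650 mg/L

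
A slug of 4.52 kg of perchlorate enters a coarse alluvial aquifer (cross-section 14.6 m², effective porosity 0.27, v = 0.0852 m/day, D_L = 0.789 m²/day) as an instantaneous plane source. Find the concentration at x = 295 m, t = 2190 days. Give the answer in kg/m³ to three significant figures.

0.00142 kg/m³

For an instantaneous plane source, C(x,t) = M/(n_e·A·√(4πDt)) · exp(−(x−vt)²/(4Dt)), with n_e·A the pore (flow) area.
Plume center vt = 0.0852 × 2190 = 186.588 m, so the well at 295 m is 108.412 m downgradient of the peak.
√(4πDt) = 147.4 m, giving peak height M/(n_e·A·√(4πDt)) = 4.52/(0.27 × 14.6 × 147.4) = 0.007779 kg/m³.
(x−vt)²/(4Dt) = (108.412)²/(4 × 0.789 × 2190) = 1.700; exp(−1.700) = 0.1827.
C = 0.007779 × 0.1827 = 0.00142 kg/m³.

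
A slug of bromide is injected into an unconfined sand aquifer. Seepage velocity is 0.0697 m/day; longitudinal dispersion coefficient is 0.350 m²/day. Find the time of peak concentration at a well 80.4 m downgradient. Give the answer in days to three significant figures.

1080 days

For the 1D instantaneous-source solution, setting ∂C/∂t = 0 at fixed x gives v²t² + 2Dt − x² = 0, so t = (√(D² + v²x²) − D)/v².
√(D² + v²x²) = √(0.350² + 0.0697² × 80.4²) = 5.615; v² = 0.00485809.
t = (5.615 − 0.350)/0.00485809 = 1080 days (vs. the pure-advection estimate x/v = 1150 d).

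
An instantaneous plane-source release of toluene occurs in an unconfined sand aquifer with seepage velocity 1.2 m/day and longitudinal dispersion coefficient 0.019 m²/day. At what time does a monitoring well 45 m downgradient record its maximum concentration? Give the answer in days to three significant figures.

37.5 days

For the 1D instantaneous-source solution, setting ∂C/∂t = 0 at fixed x gives v²t² + 2Dt − x² = 0, so t = (√(D² + v²x²) − D)/v².
√(D² + v²x²) = √(0.019² + 1.2² × 45²) = 54.00; v² = 1.44.
t = (54.00 − 0.019)/1.44 = 37.5 days (vs. the pure-advection estimate x/v = 37.5 d).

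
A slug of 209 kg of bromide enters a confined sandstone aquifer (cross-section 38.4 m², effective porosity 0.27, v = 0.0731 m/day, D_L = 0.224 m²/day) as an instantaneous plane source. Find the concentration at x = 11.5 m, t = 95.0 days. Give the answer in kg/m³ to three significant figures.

For an instantaneous plane source, C(x,t) = M/(n_e·A·√(4πDt)) · exp(−(x−vt)²/(4Dt)), with n_e·A the pore (flow) area.
Plume center vt = 0.0731 × 95.0 = 6.9445 m, so the well at 11.5 m is 4.5555 m downgradient of the peak.
√(4πDt) = 16.35 m, giving peak height M/(n_e·A·√(4πDt)) = 209/(0.27 × 38.4 × 16.35) = 1.233 kg/m³.
(x−vt)²/(4Dt) = (4.5555)²/(4 × 0.224 × 95.0) = 0.2438; exp(−0.2438) = 0.7836.
C = 1.233 × 0.7836 = 0.966 kg/m³.

0.966 kg/m³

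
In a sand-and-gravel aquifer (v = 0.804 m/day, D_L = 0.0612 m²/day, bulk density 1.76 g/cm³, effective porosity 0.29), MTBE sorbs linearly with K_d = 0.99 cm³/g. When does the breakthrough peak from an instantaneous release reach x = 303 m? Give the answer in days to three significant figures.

2640 days

Retardation factor R = 1 + ρ_b·K_d/n = 1 + 1.76 × 0.99/0.29 = 7.008.
Sorption retards both mechanisms: v_R = v/R = 0.1147 m/day, D_R = D/R = 0.008733 m²/day.
Peak time from v_R²t² + 2D_R t − x² = 0: t = (√(D_R² + v_R²x²) − D_R)/v_R².
√(D_R² + v_R²x²) = √(0.008733² + 0.1147² × 303²) = 34.75; v_R² = 0.01316.
t = (34.75 − 0.008733)/0.01316 = 2640 days.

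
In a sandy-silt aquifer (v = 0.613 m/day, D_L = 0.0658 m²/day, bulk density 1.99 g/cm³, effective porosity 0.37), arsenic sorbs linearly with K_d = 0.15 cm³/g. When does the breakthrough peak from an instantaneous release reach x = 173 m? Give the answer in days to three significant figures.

Retardation factor R = 1 + ρ_b·K_d/n = 1 + 1.99 × 0.15/0.37 = 1.807.
Sorption retards both mechanisms: v_R = v/R = 0.3392 m/day, D_R = D/R = 0.03641 m²/day.
Peak time from v_R²t² + 2D_R t − x² = 0: t = (√(D_R² + v_R²x²) − D_R)/v_R².
√(D_R² + v_R²x²) = √(0.03641² + 0.3392² × 173²) = 58.68; v_R² = 0.1151.
t = (58.68 − 0.03641)/0.1151 = 510 days.

510 days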